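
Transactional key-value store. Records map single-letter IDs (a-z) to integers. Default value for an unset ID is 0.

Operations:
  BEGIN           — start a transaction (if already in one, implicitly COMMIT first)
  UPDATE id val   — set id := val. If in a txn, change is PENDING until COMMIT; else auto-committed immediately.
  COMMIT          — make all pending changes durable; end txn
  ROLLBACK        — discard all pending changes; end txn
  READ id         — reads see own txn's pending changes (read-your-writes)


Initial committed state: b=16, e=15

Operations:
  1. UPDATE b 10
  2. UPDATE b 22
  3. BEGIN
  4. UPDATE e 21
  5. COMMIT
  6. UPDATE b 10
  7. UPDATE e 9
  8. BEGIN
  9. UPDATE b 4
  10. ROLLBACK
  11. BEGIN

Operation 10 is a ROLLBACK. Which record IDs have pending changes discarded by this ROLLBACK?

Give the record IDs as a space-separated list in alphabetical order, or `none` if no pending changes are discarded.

Answer: b

Derivation:
Initial committed: {b=16, e=15}
Op 1: UPDATE b=10 (auto-commit; committed b=10)
Op 2: UPDATE b=22 (auto-commit; committed b=22)
Op 3: BEGIN: in_txn=True, pending={}
Op 4: UPDATE e=21 (pending; pending now {e=21})
Op 5: COMMIT: merged ['e'] into committed; committed now {b=22, e=21}
Op 6: UPDATE b=10 (auto-commit; committed b=10)
Op 7: UPDATE e=9 (auto-commit; committed e=9)
Op 8: BEGIN: in_txn=True, pending={}
Op 9: UPDATE b=4 (pending; pending now {b=4})
Op 10: ROLLBACK: discarded pending ['b']; in_txn=False
Op 11: BEGIN: in_txn=True, pending={}
ROLLBACK at op 10 discards: ['b']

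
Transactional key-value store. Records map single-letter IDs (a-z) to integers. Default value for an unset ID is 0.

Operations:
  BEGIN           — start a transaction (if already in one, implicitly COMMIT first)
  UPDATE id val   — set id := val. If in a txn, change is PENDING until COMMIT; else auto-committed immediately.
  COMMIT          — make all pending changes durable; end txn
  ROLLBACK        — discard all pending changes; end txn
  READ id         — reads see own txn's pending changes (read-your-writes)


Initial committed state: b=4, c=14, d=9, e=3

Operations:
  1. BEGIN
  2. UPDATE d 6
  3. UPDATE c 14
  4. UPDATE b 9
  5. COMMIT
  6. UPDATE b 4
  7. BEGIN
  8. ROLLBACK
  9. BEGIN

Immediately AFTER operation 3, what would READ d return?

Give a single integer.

Answer: 6

Derivation:
Initial committed: {b=4, c=14, d=9, e=3}
Op 1: BEGIN: in_txn=True, pending={}
Op 2: UPDATE d=6 (pending; pending now {d=6})
Op 3: UPDATE c=14 (pending; pending now {c=14, d=6})
After op 3: visible(d) = 6 (pending={c=14, d=6}, committed={b=4, c=14, d=9, e=3})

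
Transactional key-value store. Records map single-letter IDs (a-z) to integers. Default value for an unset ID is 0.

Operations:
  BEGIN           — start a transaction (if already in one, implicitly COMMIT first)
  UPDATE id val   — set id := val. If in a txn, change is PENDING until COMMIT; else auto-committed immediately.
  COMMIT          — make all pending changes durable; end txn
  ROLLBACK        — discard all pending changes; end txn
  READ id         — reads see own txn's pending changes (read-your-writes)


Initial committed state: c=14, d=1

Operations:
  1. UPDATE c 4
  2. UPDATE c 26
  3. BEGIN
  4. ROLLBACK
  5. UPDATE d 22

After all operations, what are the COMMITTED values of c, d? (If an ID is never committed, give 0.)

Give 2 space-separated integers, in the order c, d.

Initial committed: {c=14, d=1}
Op 1: UPDATE c=4 (auto-commit; committed c=4)
Op 2: UPDATE c=26 (auto-commit; committed c=26)
Op 3: BEGIN: in_txn=True, pending={}
Op 4: ROLLBACK: discarded pending []; in_txn=False
Op 5: UPDATE d=22 (auto-commit; committed d=22)
Final committed: {c=26, d=22}

Answer: 26 22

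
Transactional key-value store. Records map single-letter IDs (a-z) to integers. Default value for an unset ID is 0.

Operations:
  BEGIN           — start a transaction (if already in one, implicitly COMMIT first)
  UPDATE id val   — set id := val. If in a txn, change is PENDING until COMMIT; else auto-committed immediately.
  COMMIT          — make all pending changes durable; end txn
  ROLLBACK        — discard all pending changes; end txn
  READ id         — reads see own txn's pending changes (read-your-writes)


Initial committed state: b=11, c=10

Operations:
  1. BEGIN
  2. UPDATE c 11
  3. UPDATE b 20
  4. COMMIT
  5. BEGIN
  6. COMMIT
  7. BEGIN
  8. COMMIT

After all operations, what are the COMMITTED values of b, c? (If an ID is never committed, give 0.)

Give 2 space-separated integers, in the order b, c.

Answer: 20 11

Derivation:
Initial committed: {b=11, c=10}
Op 1: BEGIN: in_txn=True, pending={}
Op 2: UPDATE c=11 (pending; pending now {c=11})
Op 3: UPDATE b=20 (pending; pending now {b=20, c=11})
Op 4: COMMIT: merged ['b', 'c'] into committed; committed now {b=20, c=11}
Op 5: BEGIN: in_txn=True, pending={}
Op 6: COMMIT: merged [] into committed; committed now {b=20, c=11}
Op 7: BEGIN: in_txn=True, pending={}
Op 8: COMMIT: merged [] into committed; committed now {b=20, c=11}
Final committed: {b=20, c=11}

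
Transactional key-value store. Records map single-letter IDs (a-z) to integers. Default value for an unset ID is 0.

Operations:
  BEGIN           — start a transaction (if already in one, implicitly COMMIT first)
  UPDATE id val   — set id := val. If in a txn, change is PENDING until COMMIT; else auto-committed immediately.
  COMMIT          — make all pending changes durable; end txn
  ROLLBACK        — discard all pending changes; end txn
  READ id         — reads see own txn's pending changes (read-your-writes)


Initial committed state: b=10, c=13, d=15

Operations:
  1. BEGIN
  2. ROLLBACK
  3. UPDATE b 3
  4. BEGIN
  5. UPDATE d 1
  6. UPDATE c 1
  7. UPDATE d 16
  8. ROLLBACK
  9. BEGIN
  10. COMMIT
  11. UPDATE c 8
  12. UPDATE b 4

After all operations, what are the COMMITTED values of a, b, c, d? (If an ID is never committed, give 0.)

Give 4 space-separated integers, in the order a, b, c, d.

Initial committed: {b=10, c=13, d=15}
Op 1: BEGIN: in_txn=True, pending={}
Op 2: ROLLBACK: discarded pending []; in_txn=False
Op 3: UPDATE b=3 (auto-commit; committed b=3)
Op 4: BEGIN: in_txn=True, pending={}
Op 5: UPDATE d=1 (pending; pending now {d=1})
Op 6: UPDATE c=1 (pending; pending now {c=1, d=1})
Op 7: UPDATE d=16 (pending; pending now {c=1, d=16})
Op 8: ROLLBACK: discarded pending ['c', 'd']; in_txn=False
Op 9: BEGIN: in_txn=True, pending={}
Op 10: COMMIT: merged [] into committed; committed now {b=3, c=13, d=15}
Op 11: UPDATE c=8 (auto-commit; committed c=8)
Op 12: UPDATE b=4 (auto-commit; committed b=4)
Final committed: {b=4, c=8, d=15}

Answer: 0 4 8 15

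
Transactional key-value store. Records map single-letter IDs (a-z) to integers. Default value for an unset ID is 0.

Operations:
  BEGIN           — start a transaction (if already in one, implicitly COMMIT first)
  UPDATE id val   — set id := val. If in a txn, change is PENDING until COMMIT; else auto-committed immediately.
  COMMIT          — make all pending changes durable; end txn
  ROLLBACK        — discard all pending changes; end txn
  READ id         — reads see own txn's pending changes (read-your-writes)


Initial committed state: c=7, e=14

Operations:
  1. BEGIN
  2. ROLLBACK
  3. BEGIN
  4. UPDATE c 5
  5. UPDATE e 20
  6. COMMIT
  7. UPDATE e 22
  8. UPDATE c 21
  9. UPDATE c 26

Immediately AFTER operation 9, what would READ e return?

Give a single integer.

Initial committed: {c=7, e=14}
Op 1: BEGIN: in_txn=True, pending={}
Op 2: ROLLBACK: discarded pending []; in_txn=False
Op 3: BEGIN: in_txn=True, pending={}
Op 4: UPDATE c=5 (pending; pending now {c=5})
Op 5: UPDATE e=20 (pending; pending now {c=5, e=20})
Op 6: COMMIT: merged ['c', 'e'] into committed; committed now {c=5, e=20}
Op 7: UPDATE e=22 (auto-commit; committed e=22)
Op 8: UPDATE c=21 (auto-commit; committed c=21)
Op 9: UPDATE c=26 (auto-commit; committed c=26)
After op 9: visible(e) = 22 (pending={}, committed={c=26, e=22})

Answer: 22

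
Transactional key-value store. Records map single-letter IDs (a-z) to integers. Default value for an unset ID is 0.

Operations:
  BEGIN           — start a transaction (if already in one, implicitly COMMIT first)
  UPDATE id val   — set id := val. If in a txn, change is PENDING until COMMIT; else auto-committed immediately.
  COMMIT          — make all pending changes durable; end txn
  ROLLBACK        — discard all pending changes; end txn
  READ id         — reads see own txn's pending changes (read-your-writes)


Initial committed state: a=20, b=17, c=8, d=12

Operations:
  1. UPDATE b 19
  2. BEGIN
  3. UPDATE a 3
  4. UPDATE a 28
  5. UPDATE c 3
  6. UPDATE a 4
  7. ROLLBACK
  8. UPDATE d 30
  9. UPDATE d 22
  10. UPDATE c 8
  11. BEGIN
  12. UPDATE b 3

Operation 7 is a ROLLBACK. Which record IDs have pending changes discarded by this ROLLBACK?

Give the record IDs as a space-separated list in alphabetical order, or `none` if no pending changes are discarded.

Initial committed: {a=20, b=17, c=8, d=12}
Op 1: UPDATE b=19 (auto-commit; committed b=19)
Op 2: BEGIN: in_txn=True, pending={}
Op 3: UPDATE a=3 (pending; pending now {a=3})
Op 4: UPDATE a=28 (pending; pending now {a=28})
Op 5: UPDATE c=3 (pending; pending now {a=28, c=3})
Op 6: UPDATE a=4 (pending; pending now {a=4, c=3})
Op 7: ROLLBACK: discarded pending ['a', 'c']; in_txn=False
Op 8: UPDATE d=30 (auto-commit; committed d=30)
Op 9: UPDATE d=22 (auto-commit; committed d=22)
Op 10: UPDATE c=8 (auto-commit; committed c=8)
Op 11: BEGIN: in_txn=True, pending={}
Op 12: UPDATE b=3 (pending; pending now {b=3})
ROLLBACK at op 7 discards: ['a', 'c']

Answer: a c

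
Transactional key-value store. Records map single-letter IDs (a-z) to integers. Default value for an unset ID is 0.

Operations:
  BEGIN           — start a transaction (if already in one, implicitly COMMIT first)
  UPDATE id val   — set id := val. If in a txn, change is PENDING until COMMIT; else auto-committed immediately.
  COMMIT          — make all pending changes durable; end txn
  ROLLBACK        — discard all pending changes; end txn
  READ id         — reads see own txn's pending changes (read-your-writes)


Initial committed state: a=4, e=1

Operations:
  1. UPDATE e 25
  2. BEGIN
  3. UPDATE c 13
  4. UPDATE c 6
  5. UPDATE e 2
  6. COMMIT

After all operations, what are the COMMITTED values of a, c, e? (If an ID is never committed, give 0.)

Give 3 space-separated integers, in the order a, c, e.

Answer: 4 6 2

Derivation:
Initial committed: {a=4, e=1}
Op 1: UPDATE e=25 (auto-commit; committed e=25)
Op 2: BEGIN: in_txn=True, pending={}
Op 3: UPDATE c=13 (pending; pending now {c=13})
Op 4: UPDATE c=6 (pending; pending now {c=6})
Op 5: UPDATE e=2 (pending; pending now {c=6, e=2})
Op 6: COMMIT: merged ['c', 'e'] into committed; committed now {a=4, c=6, e=2}
Final committed: {a=4, c=6, e=2}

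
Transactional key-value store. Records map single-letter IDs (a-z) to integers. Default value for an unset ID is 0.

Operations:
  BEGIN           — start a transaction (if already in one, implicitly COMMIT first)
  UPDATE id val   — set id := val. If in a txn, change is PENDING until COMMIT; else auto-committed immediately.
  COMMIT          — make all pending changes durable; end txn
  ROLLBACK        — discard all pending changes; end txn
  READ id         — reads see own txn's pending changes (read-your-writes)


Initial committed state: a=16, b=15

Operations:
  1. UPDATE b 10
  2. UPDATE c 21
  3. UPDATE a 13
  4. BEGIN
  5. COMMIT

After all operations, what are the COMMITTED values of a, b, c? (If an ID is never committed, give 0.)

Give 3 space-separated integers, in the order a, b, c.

Initial committed: {a=16, b=15}
Op 1: UPDATE b=10 (auto-commit; committed b=10)
Op 2: UPDATE c=21 (auto-commit; committed c=21)
Op 3: UPDATE a=13 (auto-commit; committed a=13)
Op 4: BEGIN: in_txn=True, pending={}
Op 5: COMMIT: merged [] into committed; committed now {a=13, b=10, c=21}
Final committed: {a=13, b=10, c=21}

Answer: 13 10 21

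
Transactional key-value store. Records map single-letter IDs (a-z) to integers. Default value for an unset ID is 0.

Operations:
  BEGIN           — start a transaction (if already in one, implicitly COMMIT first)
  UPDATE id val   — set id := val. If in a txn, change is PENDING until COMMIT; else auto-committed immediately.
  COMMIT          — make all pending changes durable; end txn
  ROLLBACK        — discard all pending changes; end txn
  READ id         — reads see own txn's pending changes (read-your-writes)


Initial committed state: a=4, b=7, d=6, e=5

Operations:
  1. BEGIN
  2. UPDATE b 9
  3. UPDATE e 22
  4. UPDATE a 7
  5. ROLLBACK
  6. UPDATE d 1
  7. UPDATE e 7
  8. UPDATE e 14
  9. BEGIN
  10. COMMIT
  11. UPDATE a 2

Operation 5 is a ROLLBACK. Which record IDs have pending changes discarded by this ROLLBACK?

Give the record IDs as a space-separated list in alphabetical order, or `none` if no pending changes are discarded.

Answer: a b e

Derivation:
Initial committed: {a=4, b=7, d=6, e=5}
Op 1: BEGIN: in_txn=True, pending={}
Op 2: UPDATE b=9 (pending; pending now {b=9})
Op 3: UPDATE e=22 (pending; pending now {b=9, e=22})
Op 4: UPDATE a=7 (pending; pending now {a=7, b=9, e=22})
Op 5: ROLLBACK: discarded pending ['a', 'b', 'e']; in_txn=False
Op 6: UPDATE d=1 (auto-commit; committed d=1)
Op 7: UPDATE e=7 (auto-commit; committed e=7)
Op 8: UPDATE e=14 (auto-commit; committed e=14)
Op 9: BEGIN: in_txn=True, pending={}
Op 10: COMMIT: merged [] into committed; committed now {a=4, b=7, d=1, e=14}
Op 11: UPDATE a=2 (auto-commit; committed a=2)
ROLLBACK at op 5 discards: ['a', 'b', 'e']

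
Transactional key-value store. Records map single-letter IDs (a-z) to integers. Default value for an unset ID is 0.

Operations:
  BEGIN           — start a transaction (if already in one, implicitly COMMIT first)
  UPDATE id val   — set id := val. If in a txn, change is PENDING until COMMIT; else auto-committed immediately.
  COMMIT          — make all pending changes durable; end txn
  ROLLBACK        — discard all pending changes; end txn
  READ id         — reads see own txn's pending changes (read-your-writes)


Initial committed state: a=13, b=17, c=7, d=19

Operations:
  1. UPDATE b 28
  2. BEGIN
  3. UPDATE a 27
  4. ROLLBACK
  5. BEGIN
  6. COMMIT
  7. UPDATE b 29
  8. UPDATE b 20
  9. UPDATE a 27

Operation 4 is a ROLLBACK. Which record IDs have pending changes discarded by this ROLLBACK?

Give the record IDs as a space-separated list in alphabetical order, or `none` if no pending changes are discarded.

Answer: a

Derivation:
Initial committed: {a=13, b=17, c=7, d=19}
Op 1: UPDATE b=28 (auto-commit; committed b=28)
Op 2: BEGIN: in_txn=True, pending={}
Op 3: UPDATE a=27 (pending; pending now {a=27})
Op 4: ROLLBACK: discarded pending ['a']; in_txn=False
Op 5: BEGIN: in_txn=True, pending={}
Op 6: COMMIT: merged [] into committed; committed now {a=13, b=28, c=7, d=19}
Op 7: UPDATE b=29 (auto-commit; committed b=29)
Op 8: UPDATE b=20 (auto-commit; committed b=20)
Op 9: UPDATE a=27 (auto-commit; committed a=27)
ROLLBACK at op 4 discards: ['a']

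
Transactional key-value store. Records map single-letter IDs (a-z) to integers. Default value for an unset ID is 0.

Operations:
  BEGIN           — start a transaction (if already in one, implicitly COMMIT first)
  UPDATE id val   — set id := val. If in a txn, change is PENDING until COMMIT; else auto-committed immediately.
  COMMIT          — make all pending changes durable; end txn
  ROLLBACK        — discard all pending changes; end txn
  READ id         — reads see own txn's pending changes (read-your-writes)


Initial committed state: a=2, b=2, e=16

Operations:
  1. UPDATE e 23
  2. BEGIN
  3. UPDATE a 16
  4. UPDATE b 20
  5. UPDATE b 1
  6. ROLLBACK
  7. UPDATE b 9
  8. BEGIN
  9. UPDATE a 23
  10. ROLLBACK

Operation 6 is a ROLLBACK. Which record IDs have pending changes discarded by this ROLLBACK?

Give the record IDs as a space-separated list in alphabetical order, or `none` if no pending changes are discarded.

Initial committed: {a=2, b=2, e=16}
Op 1: UPDATE e=23 (auto-commit; committed e=23)
Op 2: BEGIN: in_txn=True, pending={}
Op 3: UPDATE a=16 (pending; pending now {a=16})
Op 4: UPDATE b=20 (pending; pending now {a=16, b=20})
Op 5: UPDATE b=1 (pending; pending now {a=16, b=1})
Op 6: ROLLBACK: discarded pending ['a', 'b']; in_txn=False
Op 7: UPDATE b=9 (auto-commit; committed b=9)
Op 8: BEGIN: in_txn=True, pending={}
Op 9: UPDATE a=23 (pending; pending now {a=23})
Op 10: ROLLBACK: discarded pending ['a']; in_txn=False
ROLLBACK at op 6 discards: ['a', 'b']

Answer: a b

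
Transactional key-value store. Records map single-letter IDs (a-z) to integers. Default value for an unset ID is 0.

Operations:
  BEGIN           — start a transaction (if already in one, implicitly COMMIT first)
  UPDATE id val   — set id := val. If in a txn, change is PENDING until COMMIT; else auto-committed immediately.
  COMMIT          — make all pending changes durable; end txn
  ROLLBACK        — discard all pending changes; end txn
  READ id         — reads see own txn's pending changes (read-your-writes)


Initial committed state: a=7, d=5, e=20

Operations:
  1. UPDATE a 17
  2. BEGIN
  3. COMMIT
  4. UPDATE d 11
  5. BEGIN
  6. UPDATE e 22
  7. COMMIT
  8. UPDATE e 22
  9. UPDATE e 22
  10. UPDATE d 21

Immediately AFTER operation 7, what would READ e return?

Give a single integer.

Answer: 22

Derivation:
Initial committed: {a=7, d=5, e=20}
Op 1: UPDATE a=17 (auto-commit; committed a=17)
Op 2: BEGIN: in_txn=True, pending={}
Op 3: COMMIT: merged [] into committed; committed now {a=17, d=5, e=20}
Op 4: UPDATE d=11 (auto-commit; committed d=11)
Op 5: BEGIN: in_txn=True, pending={}
Op 6: UPDATE e=22 (pending; pending now {e=22})
Op 7: COMMIT: merged ['e'] into committed; committed now {a=17, d=11, e=22}
After op 7: visible(e) = 22 (pending={}, committed={a=17, d=11, e=22})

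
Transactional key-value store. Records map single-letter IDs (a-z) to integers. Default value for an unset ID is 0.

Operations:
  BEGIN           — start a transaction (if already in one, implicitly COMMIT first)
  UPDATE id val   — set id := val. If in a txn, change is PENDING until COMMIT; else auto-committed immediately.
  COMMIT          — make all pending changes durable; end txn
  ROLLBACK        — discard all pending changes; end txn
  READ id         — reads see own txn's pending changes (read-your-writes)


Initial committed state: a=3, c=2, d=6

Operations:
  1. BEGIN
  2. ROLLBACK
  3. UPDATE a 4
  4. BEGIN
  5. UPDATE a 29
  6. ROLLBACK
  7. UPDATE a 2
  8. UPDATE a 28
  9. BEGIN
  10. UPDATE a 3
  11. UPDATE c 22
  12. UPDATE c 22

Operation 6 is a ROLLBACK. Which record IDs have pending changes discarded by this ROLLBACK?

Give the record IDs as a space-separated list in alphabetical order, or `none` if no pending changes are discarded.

Answer: a

Derivation:
Initial committed: {a=3, c=2, d=6}
Op 1: BEGIN: in_txn=True, pending={}
Op 2: ROLLBACK: discarded pending []; in_txn=False
Op 3: UPDATE a=4 (auto-commit; committed a=4)
Op 4: BEGIN: in_txn=True, pending={}
Op 5: UPDATE a=29 (pending; pending now {a=29})
Op 6: ROLLBACK: discarded pending ['a']; in_txn=False
Op 7: UPDATE a=2 (auto-commit; committed a=2)
Op 8: UPDATE a=28 (auto-commit; committed a=28)
Op 9: BEGIN: in_txn=True, pending={}
Op 10: UPDATE a=3 (pending; pending now {a=3})
Op 11: UPDATE c=22 (pending; pending now {a=3, c=22})
Op 12: UPDATE c=22 (pending; pending now {a=3, c=22})
ROLLBACK at op 6 discards: ['a']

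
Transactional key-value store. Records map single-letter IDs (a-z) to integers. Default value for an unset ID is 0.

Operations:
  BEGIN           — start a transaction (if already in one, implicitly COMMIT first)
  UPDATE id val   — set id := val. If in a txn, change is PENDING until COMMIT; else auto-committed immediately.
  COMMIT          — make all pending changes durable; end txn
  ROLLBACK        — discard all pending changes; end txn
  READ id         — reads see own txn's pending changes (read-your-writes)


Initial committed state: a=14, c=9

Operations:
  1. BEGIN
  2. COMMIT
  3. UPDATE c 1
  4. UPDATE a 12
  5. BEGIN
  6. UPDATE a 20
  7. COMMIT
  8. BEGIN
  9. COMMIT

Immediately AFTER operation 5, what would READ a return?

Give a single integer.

Answer: 12

Derivation:
Initial committed: {a=14, c=9}
Op 1: BEGIN: in_txn=True, pending={}
Op 2: COMMIT: merged [] into committed; committed now {a=14, c=9}
Op 3: UPDATE c=1 (auto-commit; committed c=1)
Op 4: UPDATE a=12 (auto-commit; committed a=12)
Op 5: BEGIN: in_txn=True, pending={}
After op 5: visible(a) = 12 (pending={}, committed={a=12, c=1})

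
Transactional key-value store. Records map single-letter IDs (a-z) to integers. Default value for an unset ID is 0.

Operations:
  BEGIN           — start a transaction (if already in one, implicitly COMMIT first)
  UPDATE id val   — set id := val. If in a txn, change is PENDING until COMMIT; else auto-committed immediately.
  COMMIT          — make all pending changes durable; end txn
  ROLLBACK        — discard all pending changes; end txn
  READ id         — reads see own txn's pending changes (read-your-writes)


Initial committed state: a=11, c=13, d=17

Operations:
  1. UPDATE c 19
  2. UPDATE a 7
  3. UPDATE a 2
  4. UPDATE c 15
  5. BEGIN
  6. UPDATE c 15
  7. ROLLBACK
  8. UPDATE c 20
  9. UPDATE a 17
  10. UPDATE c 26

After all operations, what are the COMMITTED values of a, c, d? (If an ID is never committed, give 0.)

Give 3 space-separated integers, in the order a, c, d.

Answer: 17 26 17

Derivation:
Initial committed: {a=11, c=13, d=17}
Op 1: UPDATE c=19 (auto-commit; committed c=19)
Op 2: UPDATE a=7 (auto-commit; committed a=7)
Op 3: UPDATE a=2 (auto-commit; committed a=2)
Op 4: UPDATE c=15 (auto-commit; committed c=15)
Op 5: BEGIN: in_txn=True, pending={}
Op 6: UPDATE c=15 (pending; pending now {c=15})
Op 7: ROLLBACK: discarded pending ['c']; in_txn=False
Op 8: UPDATE c=20 (auto-commit; committed c=20)
Op 9: UPDATE a=17 (auto-commit; committed a=17)
Op 10: UPDATE c=26 (auto-commit; committed c=26)
Final committed: {a=17, c=26, d=17}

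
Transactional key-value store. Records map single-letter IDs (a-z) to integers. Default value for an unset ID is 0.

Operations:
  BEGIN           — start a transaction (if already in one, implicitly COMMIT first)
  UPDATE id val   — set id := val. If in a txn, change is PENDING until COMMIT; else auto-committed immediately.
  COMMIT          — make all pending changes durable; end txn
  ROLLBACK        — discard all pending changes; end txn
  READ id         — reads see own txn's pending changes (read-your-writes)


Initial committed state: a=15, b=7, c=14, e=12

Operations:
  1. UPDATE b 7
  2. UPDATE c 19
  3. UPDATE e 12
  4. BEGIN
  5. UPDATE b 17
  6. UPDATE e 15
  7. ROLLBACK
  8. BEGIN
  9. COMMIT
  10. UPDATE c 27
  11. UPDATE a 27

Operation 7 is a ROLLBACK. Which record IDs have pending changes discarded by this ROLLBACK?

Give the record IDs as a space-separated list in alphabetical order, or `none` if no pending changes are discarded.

Answer: b e

Derivation:
Initial committed: {a=15, b=7, c=14, e=12}
Op 1: UPDATE b=7 (auto-commit; committed b=7)
Op 2: UPDATE c=19 (auto-commit; committed c=19)
Op 3: UPDATE e=12 (auto-commit; committed e=12)
Op 4: BEGIN: in_txn=True, pending={}
Op 5: UPDATE b=17 (pending; pending now {b=17})
Op 6: UPDATE e=15 (pending; pending now {b=17, e=15})
Op 7: ROLLBACK: discarded pending ['b', 'e']; in_txn=False
Op 8: BEGIN: in_txn=True, pending={}
Op 9: COMMIT: merged [] into committed; committed now {a=15, b=7, c=19, e=12}
Op 10: UPDATE c=27 (auto-commit; committed c=27)
Op 11: UPDATE a=27 (auto-commit; committed a=27)
ROLLBACK at op 7 discards: ['b', 'e']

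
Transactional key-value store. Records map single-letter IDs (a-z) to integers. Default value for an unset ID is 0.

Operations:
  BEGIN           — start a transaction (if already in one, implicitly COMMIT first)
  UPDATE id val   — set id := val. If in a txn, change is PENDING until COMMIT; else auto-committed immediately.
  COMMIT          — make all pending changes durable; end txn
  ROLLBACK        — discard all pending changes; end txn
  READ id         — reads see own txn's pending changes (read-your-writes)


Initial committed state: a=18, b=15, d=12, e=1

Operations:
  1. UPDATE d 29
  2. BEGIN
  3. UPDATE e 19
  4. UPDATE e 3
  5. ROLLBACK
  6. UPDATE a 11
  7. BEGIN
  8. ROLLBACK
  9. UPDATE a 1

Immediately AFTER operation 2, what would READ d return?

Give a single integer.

Initial committed: {a=18, b=15, d=12, e=1}
Op 1: UPDATE d=29 (auto-commit; committed d=29)
Op 2: BEGIN: in_txn=True, pending={}
After op 2: visible(d) = 29 (pending={}, committed={a=18, b=15, d=29, e=1})

Answer: 29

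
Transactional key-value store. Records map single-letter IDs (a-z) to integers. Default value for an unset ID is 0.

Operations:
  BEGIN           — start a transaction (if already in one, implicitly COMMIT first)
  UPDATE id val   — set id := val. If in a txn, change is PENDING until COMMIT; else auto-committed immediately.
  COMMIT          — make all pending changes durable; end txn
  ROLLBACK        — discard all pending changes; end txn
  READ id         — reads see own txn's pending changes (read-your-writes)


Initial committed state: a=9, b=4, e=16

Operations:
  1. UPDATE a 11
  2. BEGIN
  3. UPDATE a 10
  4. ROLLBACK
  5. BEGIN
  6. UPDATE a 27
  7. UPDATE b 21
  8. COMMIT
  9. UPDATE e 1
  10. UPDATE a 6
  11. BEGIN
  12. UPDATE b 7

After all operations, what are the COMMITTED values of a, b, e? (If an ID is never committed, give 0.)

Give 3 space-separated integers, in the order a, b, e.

Answer: 6 21 1

Derivation:
Initial committed: {a=9, b=4, e=16}
Op 1: UPDATE a=11 (auto-commit; committed a=11)
Op 2: BEGIN: in_txn=True, pending={}
Op 3: UPDATE a=10 (pending; pending now {a=10})
Op 4: ROLLBACK: discarded pending ['a']; in_txn=False
Op 5: BEGIN: in_txn=True, pending={}
Op 6: UPDATE a=27 (pending; pending now {a=27})
Op 7: UPDATE b=21 (pending; pending now {a=27, b=21})
Op 8: COMMIT: merged ['a', 'b'] into committed; committed now {a=27, b=21, e=16}
Op 9: UPDATE e=1 (auto-commit; committed e=1)
Op 10: UPDATE a=6 (auto-commit; committed a=6)
Op 11: BEGIN: in_txn=True, pending={}
Op 12: UPDATE b=7 (pending; pending now {b=7})
Final committed: {a=6, b=21, e=1}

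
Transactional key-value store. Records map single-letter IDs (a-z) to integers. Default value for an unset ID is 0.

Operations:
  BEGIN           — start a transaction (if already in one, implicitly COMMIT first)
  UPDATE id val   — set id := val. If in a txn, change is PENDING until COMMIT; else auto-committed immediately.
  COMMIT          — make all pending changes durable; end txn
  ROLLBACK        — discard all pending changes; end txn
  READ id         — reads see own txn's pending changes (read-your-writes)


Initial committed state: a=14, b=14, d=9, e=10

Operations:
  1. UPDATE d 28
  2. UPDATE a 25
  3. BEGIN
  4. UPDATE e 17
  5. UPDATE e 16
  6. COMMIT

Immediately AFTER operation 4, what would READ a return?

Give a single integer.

Answer: 25

Derivation:
Initial committed: {a=14, b=14, d=9, e=10}
Op 1: UPDATE d=28 (auto-commit; committed d=28)
Op 2: UPDATE a=25 (auto-commit; committed a=25)
Op 3: BEGIN: in_txn=True, pending={}
Op 4: UPDATE e=17 (pending; pending now {e=17})
After op 4: visible(a) = 25 (pending={e=17}, committed={a=25, b=14, d=28, e=10})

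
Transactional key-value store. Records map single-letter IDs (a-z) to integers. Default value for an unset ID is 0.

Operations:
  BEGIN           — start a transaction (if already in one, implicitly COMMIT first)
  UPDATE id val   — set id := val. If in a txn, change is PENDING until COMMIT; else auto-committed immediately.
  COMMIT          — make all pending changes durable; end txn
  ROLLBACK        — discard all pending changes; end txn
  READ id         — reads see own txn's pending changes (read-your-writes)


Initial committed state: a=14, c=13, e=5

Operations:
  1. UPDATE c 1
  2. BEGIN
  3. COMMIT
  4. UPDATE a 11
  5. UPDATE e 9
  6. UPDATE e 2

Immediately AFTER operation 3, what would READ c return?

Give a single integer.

Answer: 1

Derivation:
Initial committed: {a=14, c=13, e=5}
Op 1: UPDATE c=1 (auto-commit; committed c=1)
Op 2: BEGIN: in_txn=True, pending={}
Op 3: COMMIT: merged [] into committed; committed now {a=14, c=1, e=5}
After op 3: visible(c) = 1 (pending={}, committed={a=14, c=1, e=5})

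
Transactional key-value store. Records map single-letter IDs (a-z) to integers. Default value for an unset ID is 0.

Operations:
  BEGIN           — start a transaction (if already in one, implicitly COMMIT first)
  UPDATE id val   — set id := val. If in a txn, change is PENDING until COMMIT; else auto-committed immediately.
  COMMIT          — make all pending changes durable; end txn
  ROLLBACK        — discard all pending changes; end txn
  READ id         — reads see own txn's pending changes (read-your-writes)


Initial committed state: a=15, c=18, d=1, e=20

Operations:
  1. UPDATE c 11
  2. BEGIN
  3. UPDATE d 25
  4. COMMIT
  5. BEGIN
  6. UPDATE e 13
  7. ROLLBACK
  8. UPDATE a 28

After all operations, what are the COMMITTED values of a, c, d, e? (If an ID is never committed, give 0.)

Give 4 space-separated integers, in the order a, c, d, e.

Answer: 28 11 25 20

Derivation:
Initial committed: {a=15, c=18, d=1, e=20}
Op 1: UPDATE c=11 (auto-commit; committed c=11)
Op 2: BEGIN: in_txn=True, pending={}
Op 3: UPDATE d=25 (pending; pending now {d=25})
Op 4: COMMIT: merged ['d'] into committed; committed now {a=15, c=11, d=25, e=20}
Op 5: BEGIN: in_txn=True, pending={}
Op 6: UPDATE e=13 (pending; pending now {e=13})
Op 7: ROLLBACK: discarded pending ['e']; in_txn=False
Op 8: UPDATE a=28 (auto-commit; committed a=28)
Final committed: {a=28, c=11, d=25, e=20}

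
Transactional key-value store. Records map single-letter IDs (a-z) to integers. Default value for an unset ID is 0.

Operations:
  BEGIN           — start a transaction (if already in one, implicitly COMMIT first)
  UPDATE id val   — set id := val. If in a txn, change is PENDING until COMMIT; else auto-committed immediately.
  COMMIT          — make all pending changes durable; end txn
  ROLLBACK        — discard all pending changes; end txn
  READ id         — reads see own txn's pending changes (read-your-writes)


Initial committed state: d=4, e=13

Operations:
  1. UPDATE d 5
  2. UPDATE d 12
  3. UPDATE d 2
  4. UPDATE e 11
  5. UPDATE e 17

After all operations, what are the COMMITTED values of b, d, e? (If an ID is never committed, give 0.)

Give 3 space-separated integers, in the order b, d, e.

Initial committed: {d=4, e=13}
Op 1: UPDATE d=5 (auto-commit; committed d=5)
Op 2: UPDATE d=12 (auto-commit; committed d=12)
Op 3: UPDATE d=2 (auto-commit; committed d=2)
Op 4: UPDATE e=11 (auto-commit; committed e=11)
Op 5: UPDATE e=17 (auto-commit; committed e=17)
Final committed: {d=2, e=17}

Answer: 0 2 17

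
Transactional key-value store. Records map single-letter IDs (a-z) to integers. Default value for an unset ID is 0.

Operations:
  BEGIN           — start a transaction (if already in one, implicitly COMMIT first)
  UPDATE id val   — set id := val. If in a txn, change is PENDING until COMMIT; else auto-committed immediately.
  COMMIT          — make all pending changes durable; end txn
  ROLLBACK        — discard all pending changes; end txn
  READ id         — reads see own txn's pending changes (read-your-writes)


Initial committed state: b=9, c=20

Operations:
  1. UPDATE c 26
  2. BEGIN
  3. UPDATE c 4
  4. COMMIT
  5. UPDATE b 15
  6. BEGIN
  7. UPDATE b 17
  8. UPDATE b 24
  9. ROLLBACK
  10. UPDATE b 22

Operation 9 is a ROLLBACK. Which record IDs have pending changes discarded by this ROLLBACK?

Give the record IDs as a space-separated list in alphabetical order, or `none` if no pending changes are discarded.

Initial committed: {b=9, c=20}
Op 1: UPDATE c=26 (auto-commit; committed c=26)
Op 2: BEGIN: in_txn=True, pending={}
Op 3: UPDATE c=4 (pending; pending now {c=4})
Op 4: COMMIT: merged ['c'] into committed; committed now {b=9, c=4}
Op 5: UPDATE b=15 (auto-commit; committed b=15)
Op 6: BEGIN: in_txn=True, pending={}
Op 7: UPDATE b=17 (pending; pending now {b=17})
Op 8: UPDATE b=24 (pending; pending now {b=24})
Op 9: ROLLBACK: discarded pending ['b']; in_txn=False
Op 10: UPDATE b=22 (auto-commit; committed b=22)
ROLLBACK at op 9 discards: ['b']

Answer: b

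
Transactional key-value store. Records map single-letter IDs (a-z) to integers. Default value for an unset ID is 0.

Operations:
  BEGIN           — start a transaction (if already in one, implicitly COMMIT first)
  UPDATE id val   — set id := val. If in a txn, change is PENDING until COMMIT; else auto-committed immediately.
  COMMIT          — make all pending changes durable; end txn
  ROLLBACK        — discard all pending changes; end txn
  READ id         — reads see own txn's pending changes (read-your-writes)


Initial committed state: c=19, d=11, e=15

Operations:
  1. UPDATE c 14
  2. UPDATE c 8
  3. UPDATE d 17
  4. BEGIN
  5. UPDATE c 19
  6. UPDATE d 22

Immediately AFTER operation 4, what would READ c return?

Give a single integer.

Initial committed: {c=19, d=11, e=15}
Op 1: UPDATE c=14 (auto-commit; committed c=14)
Op 2: UPDATE c=8 (auto-commit; committed c=8)
Op 3: UPDATE d=17 (auto-commit; committed d=17)
Op 4: BEGIN: in_txn=True, pending={}
After op 4: visible(c) = 8 (pending={}, committed={c=8, d=17, e=15})

Answer: 8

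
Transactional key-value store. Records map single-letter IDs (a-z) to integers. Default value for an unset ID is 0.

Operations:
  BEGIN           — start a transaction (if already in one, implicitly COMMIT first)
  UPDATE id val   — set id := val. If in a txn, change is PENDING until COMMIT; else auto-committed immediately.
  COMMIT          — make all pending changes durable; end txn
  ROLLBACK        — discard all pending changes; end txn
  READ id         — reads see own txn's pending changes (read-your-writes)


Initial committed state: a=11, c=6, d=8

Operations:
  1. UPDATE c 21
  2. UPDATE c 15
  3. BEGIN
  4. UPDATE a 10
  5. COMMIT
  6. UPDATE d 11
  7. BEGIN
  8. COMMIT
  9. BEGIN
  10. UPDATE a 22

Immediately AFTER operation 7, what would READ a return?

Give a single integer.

Answer: 10

Derivation:
Initial committed: {a=11, c=6, d=8}
Op 1: UPDATE c=21 (auto-commit; committed c=21)
Op 2: UPDATE c=15 (auto-commit; committed c=15)
Op 3: BEGIN: in_txn=True, pending={}
Op 4: UPDATE a=10 (pending; pending now {a=10})
Op 5: COMMIT: merged ['a'] into committed; committed now {a=10, c=15, d=8}
Op 6: UPDATE d=11 (auto-commit; committed d=11)
Op 7: BEGIN: in_txn=True, pending={}
After op 7: visible(a) = 10 (pending={}, committed={a=10, c=15, d=11})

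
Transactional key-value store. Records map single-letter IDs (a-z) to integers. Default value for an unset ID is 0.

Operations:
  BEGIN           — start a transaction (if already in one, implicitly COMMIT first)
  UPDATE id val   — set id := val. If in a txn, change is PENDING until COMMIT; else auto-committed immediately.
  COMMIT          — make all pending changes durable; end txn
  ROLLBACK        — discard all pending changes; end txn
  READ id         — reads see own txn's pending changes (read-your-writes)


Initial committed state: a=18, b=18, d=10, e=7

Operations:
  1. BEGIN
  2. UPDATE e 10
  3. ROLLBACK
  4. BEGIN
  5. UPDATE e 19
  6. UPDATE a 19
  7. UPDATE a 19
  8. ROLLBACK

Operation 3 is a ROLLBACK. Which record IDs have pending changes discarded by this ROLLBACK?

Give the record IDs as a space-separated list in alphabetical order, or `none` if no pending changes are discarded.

Initial committed: {a=18, b=18, d=10, e=7}
Op 1: BEGIN: in_txn=True, pending={}
Op 2: UPDATE e=10 (pending; pending now {e=10})
Op 3: ROLLBACK: discarded pending ['e']; in_txn=False
Op 4: BEGIN: in_txn=True, pending={}
Op 5: UPDATE e=19 (pending; pending now {e=19})
Op 6: UPDATE a=19 (pending; pending now {a=19, e=19})
Op 7: UPDATE a=19 (pending; pending now {a=19, e=19})
Op 8: ROLLBACK: discarded pending ['a', 'e']; in_txn=False
ROLLBACK at op 3 discards: ['e']

Answer: e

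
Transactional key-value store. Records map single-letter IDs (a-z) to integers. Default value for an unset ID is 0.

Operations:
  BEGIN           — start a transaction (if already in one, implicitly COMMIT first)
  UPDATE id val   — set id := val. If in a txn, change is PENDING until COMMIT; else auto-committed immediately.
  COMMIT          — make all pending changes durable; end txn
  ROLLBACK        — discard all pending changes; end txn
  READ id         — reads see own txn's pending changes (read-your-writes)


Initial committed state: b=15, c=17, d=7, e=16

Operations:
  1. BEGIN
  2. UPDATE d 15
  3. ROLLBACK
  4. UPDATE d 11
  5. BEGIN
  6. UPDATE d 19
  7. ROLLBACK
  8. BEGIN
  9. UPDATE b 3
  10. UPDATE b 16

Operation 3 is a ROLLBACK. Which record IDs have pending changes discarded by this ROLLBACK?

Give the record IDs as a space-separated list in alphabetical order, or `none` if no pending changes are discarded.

Answer: d

Derivation:
Initial committed: {b=15, c=17, d=7, e=16}
Op 1: BEGIN: in_txn=True, pending={}
Op 2: UPDATE d=15 (pending; pending now {d=15})
Op 3: ROLLBACK: discarded pending ['d']; in_txn=False
Op 4: UPDATE d=11 (auto-commit; committed d=11)
Op 5: BEGIN: in_txn=True, pending={}
Op 6: UPDATE d=19 (pending; pending now {d=19})
Op 7: ROLLBACK: discarded pending ['d']; in_txn=False
Op 8: BEGIN: in_txn=True, pending={}
Op 9: UPDATE b=3 (pending; pending now {b=3})
Op 10: UPDATE b=16 (pending; pending now {b=16})
ROLLBACK at op 3 discards: ['d']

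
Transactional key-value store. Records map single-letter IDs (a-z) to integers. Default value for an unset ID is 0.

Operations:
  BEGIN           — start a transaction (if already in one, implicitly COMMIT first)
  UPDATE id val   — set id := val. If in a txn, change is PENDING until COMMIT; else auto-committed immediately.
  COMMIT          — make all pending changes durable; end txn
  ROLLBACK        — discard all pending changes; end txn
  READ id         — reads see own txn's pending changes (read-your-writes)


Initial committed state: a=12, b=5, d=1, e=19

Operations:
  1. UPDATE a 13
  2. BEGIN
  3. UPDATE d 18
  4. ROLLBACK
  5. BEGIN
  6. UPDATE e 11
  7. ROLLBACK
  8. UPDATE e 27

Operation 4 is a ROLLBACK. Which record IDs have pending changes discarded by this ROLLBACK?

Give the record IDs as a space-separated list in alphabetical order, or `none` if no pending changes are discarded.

Initial committed: {a=12, b=5, d=1, e=19}
Op 1: UPDATE a=13 (auto-commit; committed a=13)
Op 2: BEGIN: in_txn=True, pending={}
Op 3: UPDATE d=18 (pending; pending now {d=18})
Op 4: ROLLBACK: discarded pending ['d']; in_txn=False
Op 5: BEGIN: in_txn=True, pending={}
Op 6: UPDATE e=11 (pending; pending now {e=11})
Op 7: ROLLBACK: discarded pending ['e']; in_txn=False
Op 8: UPDATE e=27 (auto-commit; committed e=27)
ROLLBACK at op 4 discards: ['d']

Answer: d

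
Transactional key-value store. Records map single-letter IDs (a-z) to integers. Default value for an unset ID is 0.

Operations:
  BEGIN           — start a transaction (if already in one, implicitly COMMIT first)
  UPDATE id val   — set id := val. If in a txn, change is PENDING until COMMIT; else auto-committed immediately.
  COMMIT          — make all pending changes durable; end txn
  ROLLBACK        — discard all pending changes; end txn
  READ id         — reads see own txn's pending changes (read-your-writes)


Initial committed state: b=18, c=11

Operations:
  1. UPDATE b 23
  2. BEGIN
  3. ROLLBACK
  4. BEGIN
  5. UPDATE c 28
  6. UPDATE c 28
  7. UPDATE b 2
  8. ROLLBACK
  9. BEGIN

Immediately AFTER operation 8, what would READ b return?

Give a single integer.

Answer: 23

Derivation:
Initial committed: {b=18, c=11}
Op 1: UPDATE b=23 (auto-commit; committed b=23)
Op 2: BEGIN: in_txn=True, pending={}
Op 3: ROLLBACK: discarded pending []; in_txn=False
Op 4: BEGIN: in_txn=True, pending={}
Op 5: UPDATE c=28 (pending; pending now {c=28})
Op 6: UPDATE c=28 (pending; pending now {c=28})
Op 7: UPDATE b=2 (pending; pending now {b=2, c=28})
Op 8: ROLLBACK: discarded pending ['b', 'c']; in_txn=False
After op 8: visible(b) = 23 (pending={}, committed={b=23, c=11})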